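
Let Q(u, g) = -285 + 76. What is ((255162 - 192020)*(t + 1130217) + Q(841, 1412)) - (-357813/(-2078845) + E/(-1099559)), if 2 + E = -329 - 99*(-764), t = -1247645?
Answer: -16948476175721725986417/2285812729355 ≈ -7.4146e+9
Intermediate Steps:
E = 75305 (E = -2 + (-329 - 99*(-764)) = -2 + (-329 + 75636) = -2 + 75307 = 75305)
Q(u, g) = -209
((255162 - 192020)*(t + 1130217) + Q(841, 1412)) - (-357813/(-2078845) + E/(-1099559)) = ((255162 - 192020)*(-1247645 + 1130217) - 209) - (-357813/(-2078845) + 75305/(-1099559)) = (63142*(-117428) - 209) - (-357813*(-1/2078845) + 75305*(-1/1099559)) = (-7414638776 - 209) - (357813/2078845 - 75305/1099559) = -7414638985 - 1*236889081742/2285812729355 = -7414638985 - 236889081742/2285812729355 = -16948476175721725986417/2285812729355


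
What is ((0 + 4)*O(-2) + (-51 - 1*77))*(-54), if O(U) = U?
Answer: 7344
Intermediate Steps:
((0 + 4)*O(-2) + (-51 - 1*77))*(-54) = ((0 + 4)*(-2) + (-51 - 1*77))*(-54) = (4*(-2) + (-51 - 77))*(-54) = (-8 - 128)*(-54) = -136*(-54) = 7344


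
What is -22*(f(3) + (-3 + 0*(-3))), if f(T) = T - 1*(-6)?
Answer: -132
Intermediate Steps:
f(T) = 6 + T (f(T) = T + 6 = 6 + T)
-22*(f(3) + (-3 + 0*(-3))) = -22*((6 + 3) + (-3 + 0*(-3))) = -22*(9 + (-3 + 0)) = -22*(9 - 3) = -22*6 = -132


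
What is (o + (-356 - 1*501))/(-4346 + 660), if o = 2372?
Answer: -1515/3686 ≈ -0.41101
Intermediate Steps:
(o + (-356 - 1*501))/(-4346 + 660) = (2372 + (-356 - 1*501))/(-4346 + 660) = (2372 + (-356 - 501))/(-3686) = (2372 - 857)*(-1/3686) = 1515*(-1/3686) = -1515/3686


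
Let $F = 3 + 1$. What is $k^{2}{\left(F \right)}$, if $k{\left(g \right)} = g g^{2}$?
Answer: $4096$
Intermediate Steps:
$F = 4$
$k{\left(g \right)} = g^{3}$
$k^{2}{\left(F \right)} = \left(4^{3}\right)^{2} = 64^{2} = 4096$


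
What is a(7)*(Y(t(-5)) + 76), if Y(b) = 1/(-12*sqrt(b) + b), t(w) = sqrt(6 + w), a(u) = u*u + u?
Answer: 46760/11 ≈ 4250.9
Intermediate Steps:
a(u) = u + u**2 (a(u) = u**2 + u = u + u**2)
Y(b) = 1/(b - 12*sqrt(b))
a(7)*(Y(t(-5)) + 76) = (7*(1 + 7))*(1/(sqrt(6 - 5) - 12*(6 - 5)**(1/4)) + 76) = (7*8)*(1/(sqrt(1) - 12*sqrt(sqrt(1))) + 76) = 56*(1/(1 - 12*sqrt(1)) + 76) = 56*(1/(1 - 12*1) + 76) = 56*(1/(1 - 12) + 76) = 56*(1/(-11) + 76) = 56*(-1/11 + 76) = 56*(835/11) = 46760/11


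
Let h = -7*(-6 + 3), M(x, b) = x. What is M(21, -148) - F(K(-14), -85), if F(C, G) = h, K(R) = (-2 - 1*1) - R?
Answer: 0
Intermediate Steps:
K(R) = -3 - R (K(R) = (-2 - 1) - R = -3 - R)
h = 21 (h = -7*(-3) = 21)
F(C, G) = 21
M(21, -148) - F(K(-14), -85) = 21 - 1*21 = 21 - 21 = 0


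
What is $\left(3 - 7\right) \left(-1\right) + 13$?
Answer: $17$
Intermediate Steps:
$\left(3 - 7\right) \left(-1\right) + 13 = \left(-4\right) \left(-1\right) + 13 = 4 + 13 = 17$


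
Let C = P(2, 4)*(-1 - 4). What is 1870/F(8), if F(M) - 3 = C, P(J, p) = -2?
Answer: 1870/13 ≈ 143.85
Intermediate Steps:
C = 10 (C = -2*(-1 - 4) = -2*(-5) = 10)
F(M) = 13 (F(M) = 3 + 10 = 13)
1870/F(8) = 1870/13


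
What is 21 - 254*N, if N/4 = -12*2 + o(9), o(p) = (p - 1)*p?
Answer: -48747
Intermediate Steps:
o(p) = p*(-1 + p) (o(p) = (-1 + p)*p = p*(-1 + p))
N = 192 (N = 4*(-12*2 + 9*(-1 + 9)) = 4*(-24 + 9*8) = 4*(-24 + 72) = 4*48 = 192)
21 - 254*N = 21 - 254*192 = 21 - 48768 = -48747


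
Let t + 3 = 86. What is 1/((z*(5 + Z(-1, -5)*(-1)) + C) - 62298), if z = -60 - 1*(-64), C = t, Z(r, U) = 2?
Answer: -1/62203 ≈ -1.6076e-5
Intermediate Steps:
t = 83 (t = -3 + 86 = 83)
C = 83
z = 4 (z = -60 + 64 = 4)
1/((z*(5 + Z(-1, -5)*(-1)) + C) - 62298) = 1/((4*(5 + 2*(-1)) + 83) - 62298) = 1/((4*(5 - 2) + 83) - 62298) = 1/((4*3 + 83) - 62298) = 1/((12 + 83) - 62298) = 1/(95 - 62298) = 1/(-62203) = -1/62203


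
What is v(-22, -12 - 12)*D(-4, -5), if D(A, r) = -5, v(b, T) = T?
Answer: 120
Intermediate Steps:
v(-22, -12 - 12)*D(-4, -5) = (-12 - 12)*(-5) = -24*(-5) = 120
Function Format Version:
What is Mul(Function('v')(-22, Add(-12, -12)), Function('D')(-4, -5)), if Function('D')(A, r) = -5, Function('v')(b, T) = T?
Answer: 120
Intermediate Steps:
Mul(Function('v')(-22, Add(-12, -12)), Function('D')(-4, -5)) = Mul(Add(-12, -12), -5) = Mul(-24, -5) = 120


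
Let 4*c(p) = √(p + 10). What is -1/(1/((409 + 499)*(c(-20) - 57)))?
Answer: 51756 - 227*I*√10 ≈ 51756.0 - 717.84*I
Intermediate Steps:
c(p) = √(10 + p)/4 (c(p) = √(p + 10)/4 = √(10 + p)/4)
-1/(1/((409 + 499)*(c(-20) - 57))) = -1/(1/((409 + 499)*(√(10 - 20)/4 - 57))) = -1/(1/(908*(√(-10)/4 - 57))) = -1/(1/(908*((I*√10)/4 - 57))) = -1/(1/(908*(I*√10/4 - 57))) = -1/(1/(908*(-57 + I*√10/4))) = -1/(1/(-51756 + 227*I*√10)) = -(-51756 + 227*I*√10) = 51756 - 227*I*√10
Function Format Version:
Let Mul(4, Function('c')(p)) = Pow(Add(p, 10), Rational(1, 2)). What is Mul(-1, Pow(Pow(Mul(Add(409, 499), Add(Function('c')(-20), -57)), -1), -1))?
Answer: Add(51756, Mul(-227, I, Pow(10, Rational(1, 2)))) ≈ Add(51756., Mul(-717.84, I))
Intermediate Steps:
Function('c')(p) = Mul(Rational(1, 4), Pow(Add(10, p), Rational(1, 2))) (Function('c')(p) = Mul(Rational(1, 4), Pow(Add(p, 10), Rational(1, 2))) = Mul(Rational(1, 4), Pow(Add(10, p), Rational(1, 2))))
Mul(-1, Pow(Pow(Mul(Add(409, 499), Add(Function('c')(-20), -57)), -1), -1)) = Mul(-1, Pow(Pow(Mul(Add(409, 499), Add(Mul(Rational(1, 4), Pow(Add(10, -20), Rational(1, 2))), -57)), -1), -1)) = Mul(-1, Pow(Pow(Mul(908, Add(Mul(Rational(1, 4), Pow(-10, Rational(1, 2))), -57)), -1), -1)) = Mul(-1, Pow(Pow(Mul(908, Add(Mul(Rational(1, 4), Mul(I, Pow(10, Rational(1, 2)))), -57)), -1), -1)) = Mul(-1, Pow(Pow(Mul(908, Add(Mul(Rational(1, 4), I, Pow(10, Rational(1, 2))), -57)), -1), -1)) = Mul(-1, Pow(Pow(Mul(908, Add(-57, Mul(Rational(1, 4), I, Pow(10, Rational(1, 2))))), -1), -1)) = Mul(-1, Pow(Pow(Add(-51756, Mul(227, I, Pow(10, Rational(1, 2)))), -1), -1)) = Mul(-1, Add(-51756, Mul(227, I, Pow(10, Rational(1, 2))))) = Add(51756, Mul(-227, I, Pow(10, Rational(1, 2))))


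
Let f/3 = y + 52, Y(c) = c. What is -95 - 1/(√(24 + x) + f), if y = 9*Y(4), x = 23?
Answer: -6616919/69649 + √47/69649 ≈ -95.004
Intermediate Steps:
y = 36 (y = 9*4 = 36)
f = 264 (f = 3*(36 + 52) = 3*88 = 264)
-95 - 1/(√(24 + x) + f) = -95 - 1/(√(24 + 23) + 264) = -95 - 1/(√47 + 264) = -95 - 1/(264 + √47)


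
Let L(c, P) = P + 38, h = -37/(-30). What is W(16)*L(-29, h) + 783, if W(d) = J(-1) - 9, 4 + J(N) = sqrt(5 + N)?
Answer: 10543/30 ≈ 351.43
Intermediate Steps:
h = 37/30 (h = -37*(-1/30) = 37/30 ≈ 1.2333)
L(c, P) = 38 + P
J(N) = -4 + sqrt(5 + N)
W(d) = -11 (W(d) = (-4 + sqrt(5 - 1)) - 9 = (-4 + sqrt(4)) - 9 = (-4 + 2) - 9 = -2 - 9 = -11)
W(16)*L(-29, h) + 783 = -11*(38 + 37/30) + 783 = -11*1177/30 + 783 = -12947/30 + 783 = 10543/30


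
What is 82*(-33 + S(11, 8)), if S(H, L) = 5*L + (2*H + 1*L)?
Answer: 3034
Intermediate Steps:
S(H, L) = 2*H + 6*L (S(H, L) = 5*L + (2*H + L) = 5*L + (L + 2*H) = 2*H + 6*L)
82*(-33 + S(11, 8)) = 82*(-33 + (2*11 + 6*8)) = 82*(-33 + (22 + 48)) = 82*(-33 + 70) = 82*37 = 3034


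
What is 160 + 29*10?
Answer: 450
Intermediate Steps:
160 + 29*10 = 160 + 290 = 450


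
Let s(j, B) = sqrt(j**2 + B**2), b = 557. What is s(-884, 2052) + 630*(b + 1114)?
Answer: 1052730 + 4*sqrt(312010) ≈ 1.0550e+6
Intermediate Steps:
s(j, B) = sqrt(B**2 + j**2)
s(-884, 2052) + 630*(b + 1114) = sqrt(2052**2 + (-884)**2) + 630*(557 + 1114) = sqrt(4210704 + 781456) + 630*1671 = sqrt(4992160) + 1052730 = 4*sqrt(312010) + 1052730 = 1052730 + 4*sqrt(312010)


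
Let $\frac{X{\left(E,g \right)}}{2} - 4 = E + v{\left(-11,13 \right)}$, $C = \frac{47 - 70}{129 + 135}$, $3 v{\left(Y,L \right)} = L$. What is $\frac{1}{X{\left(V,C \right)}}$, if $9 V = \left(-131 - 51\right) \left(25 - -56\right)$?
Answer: $- \frac{3}{9778} \approx -0.00030681$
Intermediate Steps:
$v{\left(Y,L \right)} = \frac{L}{3}$
$C = - \frac{23}{264} \approx -0.087121$
$V = -1638$ ($V = \frac{\left(-131 - 51\right) \left(25 - -56\right)}{9} = \frac{\left(-182\right) \left(25 + 56\right)}{9} = \frac{\left(-182\right) 81}{9} = \frac{1}{9} \left(-14742\right) = -1638$)
$X{\left(E,g \right)} = \frac{50}{3} + 2 E$ ($X{\left(E,g \right)} = 8 + 2 \left(E + \frac{1}{3} \cdot 13\right) = 8 + 2 \left(E + \frac{13}{3}\right) = 8 + 2 \left(\frac{13}{3} + E\right) = 8 + \left(\frac{26}{3} + 2 E\right) = \frac{50}{3} + 2 E$)
$\frac{1}{X{\left(V,C \right)}} = \frac{1}{\frac{50}{3} + 2 \left(-1638\right)} = \frac{1}{\frac{50}{3} - 3276} = \frac{1}{- \frac{9778}{3}} = - \frac{3}{9778}$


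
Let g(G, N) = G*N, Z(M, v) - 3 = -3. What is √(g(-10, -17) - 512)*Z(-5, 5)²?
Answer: 0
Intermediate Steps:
Z(M, v) = 0 (Z(M, v) = 3 - 3 = 0)
√(g(-10, -17) - 512)*Z(-5, 5)² = √(-10*(-17) - 512)*0² = √(170 - 512)*0 = √(-342)*0 = (3*I*√38)*0 = 0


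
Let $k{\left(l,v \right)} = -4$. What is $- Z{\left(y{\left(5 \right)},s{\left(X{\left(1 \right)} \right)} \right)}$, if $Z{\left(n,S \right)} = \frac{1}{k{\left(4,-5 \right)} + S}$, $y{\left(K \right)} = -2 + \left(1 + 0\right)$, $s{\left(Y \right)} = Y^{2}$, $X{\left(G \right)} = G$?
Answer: $\frac{1}{3} \approx 0.33333$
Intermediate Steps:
$y{\left(K \right)} = -1$ ($y{\left(K \right)} = -2 + 1 = -1$)
$Z{\left(n,S \right)} = \frac{1}{-4 + S}$
$- Z{\left(y{\left(5 \right)},s{\left(X{\left(1 \right)} \right)} \right)} = - \frac{1}{-4 + 1^{2}} = - \frac{1}{-4 + 1} = - \frac{1}{-3} = \left(-1\right) \left(- \frac{1}{3}\right) = \frac{1}{3}$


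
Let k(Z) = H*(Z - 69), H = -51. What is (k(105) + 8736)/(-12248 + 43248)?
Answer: 69/310 ≈ 0.22258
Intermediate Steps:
k(Z) = 3519 - 51*Z (k(Z) = -51*(Z - 69) = -51*(-69 + Z) = 3519 - 51*Z)
(k(105) + 8736)/(-12248 + 43248) = ((3519 - 51*105) + 8736)/(-12248 + 43248) = ((3519 - 5355) + 8736)/31000 = (-1836 + 8736)*(1/31000) = 6900*(1/31000) = 69/310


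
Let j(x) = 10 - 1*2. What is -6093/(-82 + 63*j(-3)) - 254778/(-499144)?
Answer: -733442019/52659692 ≈ -13.928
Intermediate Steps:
j(x) = 8 (j(x) = 10 - 2 = 8)
-6093/(-82 + 63*j(-3)) - 254778/(-499144) = -6093/(-82 + 63*8) - 254778/(-499144) = -6093/(-82 + 504) - 254778*(-1/499144) = -6093/422 + 127389/249572 = -733442019/52659692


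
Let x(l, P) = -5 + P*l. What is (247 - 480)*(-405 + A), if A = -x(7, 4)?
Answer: 99724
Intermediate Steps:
A = -23 (A = -(-5 + 4*7) = -(-5 + 28) = -1*23 = -23)
(247 - 480)*(-405 + A) = (247 - 480)*(-405 - 23) = -233*(-428) = 99724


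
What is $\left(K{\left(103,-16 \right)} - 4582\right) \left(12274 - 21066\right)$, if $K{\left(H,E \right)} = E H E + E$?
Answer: $-191401840$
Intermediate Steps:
$K{\left(H,E \right)} = E + H E^{2}$ ($K{\left(H,E \right)} = H E^{2} + E = E + H E^{2}$)
$\left(K{\left(103,-16 \right)} - 4582\right) \left(12274 - 21066\right) = \left(- 16 \left(1 - 1648\right) - 4582\right) \left(12274 - 21066\right) = \left(- 16 \left(1 - 1648\right) - 4582\right) \left(-8792\right) = \left(\left(-16\right) \left(-1647\right) - 4582\right) \left(-8792\right) = \left(26352 - 4582\right) \left(-8792\right) = 21770 \left(-8792\right) = -191401840$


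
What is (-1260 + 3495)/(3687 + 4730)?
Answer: 2235/8417 ≈ 0.26553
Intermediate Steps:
(-1260 + 3495)/(3687 + 4730) = 2235/8417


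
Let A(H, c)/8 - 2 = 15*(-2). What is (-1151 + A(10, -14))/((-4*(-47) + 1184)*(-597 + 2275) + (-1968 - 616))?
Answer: -1375/2299632 ≈ -0.00059792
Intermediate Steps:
A(H, c) = -224 (A(H, c) = 16 + 8*(15*(-2)) = 16 + 8*(-30) = 16 - 240 = -224)
(-1151 + A(10, -14))/((-4*(-47) + 1184)*(-597 + 2275) + (-1968 - 616)) = (-1151 - 224)/((-4*(-47) + 1184)*(-597 + 2275) + (-1968 - 616)) = -1375/((188 + 1184)*1678 - 2584) = -1375/(1372*1678 - 2584) = -1375/(2302216 - 2584) = -1375/2299632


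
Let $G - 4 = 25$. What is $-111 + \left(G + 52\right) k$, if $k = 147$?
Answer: $11796$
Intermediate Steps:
$G = 29$ ($G = 4 + 25 = 29$)
$-111 + \left(G + 52\right) k = -111 + \left(29 + 52\right) 147 = -111 + 81 \cdot 147 = -111 + 11907 = 11796$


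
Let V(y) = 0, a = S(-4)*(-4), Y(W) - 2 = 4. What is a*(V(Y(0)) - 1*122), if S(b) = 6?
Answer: 2928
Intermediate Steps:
Y(W) = 6 (Y(W) = 2 + 4 = 6)
a = -24 (a = 6*(-4) = -24)
a*(V(Y(0)) - 1*122) = -24*(0 - 1*122) = -24*(0 - 122) = -24*(-122) = 2928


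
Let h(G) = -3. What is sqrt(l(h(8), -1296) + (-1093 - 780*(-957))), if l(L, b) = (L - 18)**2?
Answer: 4*sqrt(46613) ≈ 863.60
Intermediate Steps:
l(L, b) = (-18 + L)**2
sqrt(l(h(8), -1296) + (-1093 - 780*(-957))) = sqrt((-18 - 3)**2 + (-1093 - 780*(-957))) = sqrt((-21)**2 + (-1093 + 746460)) = sqrt(441 + 745367) = sqrt(745808) = 4*sqrt(46613)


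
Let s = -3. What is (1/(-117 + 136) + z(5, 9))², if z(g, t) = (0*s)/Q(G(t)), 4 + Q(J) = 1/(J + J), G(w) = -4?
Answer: 1/361 ≈ 0.0027701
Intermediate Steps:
Q(J) = -4 + 1/(2*J) (Q(J) = -4 + 1/(J + J) = -4 + 1/(2*J))
z(g, t) = 0 (z(g, t) = (0*(-3))/(-4 + (½)/(-4)) = 0/(-4 + (½)*(-¼)) = 0/(-4 - ⅛) = 0/(-33/8) = 0*(-8/33) = 0)
(1/(-117 + 136) + z(5, 9))² = (1/(-117 + 136) + 0)² = (1/19 + 0)² = (1/19)² = 1/361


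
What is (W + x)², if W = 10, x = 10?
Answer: 400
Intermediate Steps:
(W + x)² = (10 + 10)² = 20² = 400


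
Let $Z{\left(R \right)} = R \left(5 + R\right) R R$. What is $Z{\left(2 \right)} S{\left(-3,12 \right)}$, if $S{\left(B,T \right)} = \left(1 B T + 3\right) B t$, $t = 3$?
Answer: $16632$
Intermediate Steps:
$S{\left(B,T \right)} = 3 B \left(3 + B T\right)$ ($S{\left(B,T \right)} = \left(1 B T + 3\right) B 3 = \left(B T + 3\right) B 3 = \left(3 + B T\right) B 3 = B \left(3 + B T\right) 3 = 3 B \left(3 + B T\right)$)
$Z{\left(R \right)} = R^{3} \left(5 + R\right)$ ($Z{\left(R \right)} = R^{2} \left(5 + R\right) R = R^{3} \left(5 + R\right)$)
$Z{\left(2 \right)} S{\left(-3,12 \right)} = 2^{3} \left(5 + 2\right) 3 \left(-3\right) \left(3 - 36\right) = 8 \cdot 7 \cdot 3 \left(-3\right) \left(3 - 36\right) = 56 \cdot 3 \left(-3\right) \left(-33\right) = 56 \cdot 297 = 16632$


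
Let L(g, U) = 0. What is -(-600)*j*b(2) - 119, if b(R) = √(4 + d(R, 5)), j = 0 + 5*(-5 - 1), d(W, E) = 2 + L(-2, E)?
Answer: -119 - 18000*√6 ≈ -44210.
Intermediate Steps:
d(W, E) = 2 (d(W, E) = 2 + 0 = 2)
j = -30 (j = 0 + 5*(-6) = 0 - 30 = -30)
b(R) = √6 (b(R) = √(4 + 2) = √6)
-(-600)*j*b(2) - 119 = -(-600)*(-30*√6) - 119 = -18000*√6 - 119 = -119 - 18000*√6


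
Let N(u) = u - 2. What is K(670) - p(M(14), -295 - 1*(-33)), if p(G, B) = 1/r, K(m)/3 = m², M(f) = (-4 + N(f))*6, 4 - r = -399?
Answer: 542720099/403 ≈ 1.3467e+6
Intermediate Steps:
r = 403 (r = 4 - 1*(-399) = 4 + 399 = 403)
N(u) = -2 + u
M(f) = -36 + 6*f (M(f) = (-4 + (-2 + f))*6 = (-6 + f)*6 = -36 + 6*f)
K(m) = 3*m²
p(G, B) = 1/403
K(670) - p(M(14), -295 - 1*(-33)) = 3*670² - 1*1/403 = 3*448900 - 1/403 = 1346700 - 1/403 = 542720099/403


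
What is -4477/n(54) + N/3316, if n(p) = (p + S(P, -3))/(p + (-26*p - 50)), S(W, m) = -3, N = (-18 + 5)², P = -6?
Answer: 20784033419/169116 ≈ 1.2290e+5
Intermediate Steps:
N = 169 (N = (-13)² = 169)
n(p) = (-3 + p)/(-50 - 25*p) (n(p) = (p - 3)/(p + (-26*p - 50)) = (-3 + p)/(p + (-50 - 26*p)) = (-3 + p)/(-50 - 25*p))
-4477/n(54) + N/3316 = -4477*25*(2 + 54)/(3 - 1*54) + 169/3316 = -4477*1400/(3 - 54) + 169*(1/3316) = -4477/((1/25)*(1/56)*(-51)) + 169/3316 = -4477/(-51/1400) + 169/3316 = -4477*(-1400/51) + 169/3316 = 6267800/51 + 169/3316 = 20784033419/169116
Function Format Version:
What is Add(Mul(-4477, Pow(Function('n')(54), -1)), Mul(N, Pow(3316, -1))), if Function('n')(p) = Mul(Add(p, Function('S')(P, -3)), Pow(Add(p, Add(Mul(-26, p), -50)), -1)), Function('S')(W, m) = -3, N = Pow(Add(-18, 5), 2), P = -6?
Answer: Rational(20784033419, 169116) ≈ 1.2290e+5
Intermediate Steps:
N = 169 (N = Pow(-13, 2) = 169)
Function('n')(p) = Mul(Pow(Add(-50, Mul(-25, p)), -1), Add(-3, p)) (Function('n')(p) = Mul(Add(p, -3), Pow(Add(p, Add(Mul(-26, p), -50)), -1)) = Mul(Add(-3, p), Pow(Add(p, Add(-50, Mul(-26, p))), -1)) = Mul(Add(-3, p), Pow(Add(-50, Mul(-25, p)), -1)) = Mul(Pow(Add(-50, Mul(-25, p)), -1), Add(-3, p)))
Add(Mul(-4477, Pow(Function('n')(54), -1)), Mul(N, Pow(3316, -1))) = Add(Mul(-4477, Pow(Mul(Rational(1, 25), Pow(Add(2, 54), -1), Add(3, Mul(-1, 54))), -1)), Mul(169, Pow(3316, -1))) = Add(Mul(-4477, Pow(Mul(Rational(1, 25), Pow(56, -1), Add(3, -54)), -1)), Mul(169, Rational(1, 3316))) = Add(Mul(-4477, Pow(Mul(Rational(1, 25), Rational(1, 56), -51), -1)), Rational(169, 3316)) = Add(Mul(-4477, Pow(Rational(-51, 1400), -1)), Rational(169, 3316)) = Add(Mul(-4477, Rational(-1400, 51)), Rational(169, 3316)) = Add(Rational(6267800, 51), Rational(169, 3316)) = Rational(20784033419, 169116)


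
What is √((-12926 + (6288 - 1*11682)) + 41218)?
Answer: 107*√2 ≈ 151.32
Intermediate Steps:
√((-12926 + (6288 - 1*11682)) + 41218) = √((-12926 + (6288 - 11682)) + 41218) = √((-12926 - 5394) + 41218) = √(-18320 + 41218) = √22898 = 107*√2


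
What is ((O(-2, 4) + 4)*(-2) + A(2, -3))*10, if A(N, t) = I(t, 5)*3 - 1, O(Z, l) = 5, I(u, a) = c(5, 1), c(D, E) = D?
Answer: -40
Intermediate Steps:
I(u, a) = 5
A(N, t) = 14 (A(N, t) = 5*3 - 1 = 15 - 1 = 14)
((O(-2, 4) + 4)*(-2) + A(2, -3))*10 = ((5 + 4)*(-2) + 14)*10 = (9*(-2) + 14)*10 = (-18 + 14)*10 = -4*10 = -40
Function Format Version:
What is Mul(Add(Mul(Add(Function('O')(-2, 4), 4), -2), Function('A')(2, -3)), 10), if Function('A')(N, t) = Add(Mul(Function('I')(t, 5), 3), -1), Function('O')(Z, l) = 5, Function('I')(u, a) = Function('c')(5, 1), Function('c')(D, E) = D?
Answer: -40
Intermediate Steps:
Function('I')(u, a) = 5
Function('A')(N, t) = 14 (Function('A')(N, t) = Add(Mul(5, 3), -1) = Add(15, -1) = 14)
Mul(Add(Mul(Add(Function('O')(-2, 4), 4), -2), Function('A')(2, -3)), 10) = Mul(Add(Mul(Add(5, 4), -2), 14), 10) = Mul(Add(Mul(9, -2), 14), 10) = Mul(Add(-18, 14), 10) = Mul(-4, 10) = -40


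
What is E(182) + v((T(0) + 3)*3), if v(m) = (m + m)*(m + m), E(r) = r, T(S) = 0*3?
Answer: 506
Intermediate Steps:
T(S) = 0
v(m) = 4*m² (v(m) = (2*m)*(2*m) = 4*m²)
E(182) + v((T(0) + 3)*3) = 182 + 4*((0 + 3)*3)² = 182 + 4*(3*3)² = 182 + 4*9² = 182 + 4*81 = 182 + 324 = 506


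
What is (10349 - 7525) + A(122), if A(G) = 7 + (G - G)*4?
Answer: 2831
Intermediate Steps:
A(G) = 7 (A(G) = 7 + 0*4 = 7 + 0 = 7)
(10349 - 7525) + A(122) = (10349 - 7525) + 7 = 2824 + 7 = 2831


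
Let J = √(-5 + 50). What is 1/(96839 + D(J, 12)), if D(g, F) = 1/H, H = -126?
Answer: 126/12201713 ≈ 1.0326e-5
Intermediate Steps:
J = 3*√5 (J = √45 = 3*√5 ≈ 6.7082)
D(g, F) = -1/126 (D(g, F) = 1/(-126) = -1/126)
1/(96839 + D(J, 12)) = 1/(96839 - 1/126) = 1/(12201713/126) = 126/12201713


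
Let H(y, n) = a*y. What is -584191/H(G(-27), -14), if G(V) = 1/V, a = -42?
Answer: -5257719/14 ≈ -3.7555e+5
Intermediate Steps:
H(y, n) = -42*y
-584191/H(G(-27), -14) = -584191/((-42/(-27))) = -584191/((-42*(-1/27))) = -584191/14/9 = -584191*9/14 = -5257719/14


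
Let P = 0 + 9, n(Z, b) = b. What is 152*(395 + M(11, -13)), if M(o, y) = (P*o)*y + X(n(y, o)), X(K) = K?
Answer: -133912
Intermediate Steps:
P = 9
M(o, y) = o + 9*o*y (M(o, y) = (9*o)*y + o = 9*o*y + o = o + 9*o*y)
152*(395 + M(11, -13)) = 152*(395 + 11*(1 + 9*(-13))) = 152*(395 + 11*(1 - 117)) = 152*(395 + 11*(-116)) = 152*(395 - 1276) = 152*(-881) = -133912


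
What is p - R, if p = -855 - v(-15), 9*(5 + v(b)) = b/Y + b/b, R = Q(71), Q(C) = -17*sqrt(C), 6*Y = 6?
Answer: -7636/9 + 17*sqrt(71) ≈ -705.20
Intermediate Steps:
Y = 1 (Y = (1/6)*6 = 1)
R = -17*sqrt(71) ≈ -143.24
v(b) = -44/9 + b/9 (v(b) = -5 + (b/1 + b/b)/9 = -5 + (b*1 + 1)/9 = -5 + (b + 1)/9 = -5 + (1 + b)/9 = -5 + (1/9 + b/9) = -44/9 + b/9)
p = -7636/9 (p = -855 - (-44/9 + (1/9)*(-15)) = -855 - (-44/9 - 5/3) = -855 - 1*(-59/9) = -855 + 59/9 = -7636/9 ≈ -848.44)
p - R = -7636/9 - (-17)*sqrt(71) = -7636/9 + 17*sqrt(71)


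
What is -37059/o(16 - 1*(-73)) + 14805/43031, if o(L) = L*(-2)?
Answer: 1597321119/7659518 ≈ 208.54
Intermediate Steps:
o(L) = -2*L
-37059/o(16 - 1*(-73)) + 14805/43031 = -37059*(-1/(2*(16 - 1*(-73)))) + 14805/43031 = -37059*(-1/(2*(16 + 73))) + 14805*(1/43031) = -37059/((-2*89)) + 14805/43031 = -37059/(-178) + 14805/43031 = -37059*(-1/178) + 14805/43031 = 37059/178 + 14805/43031 = 1597321119/7659518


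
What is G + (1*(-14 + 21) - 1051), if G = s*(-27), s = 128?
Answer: -4500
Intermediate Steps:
G = -3456 (G = 128*(-27) = -3456)
G + (1*(-14 + 21) - 1051) = -3456 + (1*(-14 + 21) - 1051) = -3456 + (1*7 - 1051) = -3456 + (7 - 1051) = -3456 - 1044 = -4500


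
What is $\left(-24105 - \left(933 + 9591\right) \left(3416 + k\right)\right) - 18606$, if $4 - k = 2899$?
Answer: $-5525715$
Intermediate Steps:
$k = -2895$ ($k = 4 - 2899 = -2895$)
$\left(-24105 - \left(933 + 9591\right) \left(3416 + k\right)\right) - 18606 = \left(-24105 - \left(933 + 9591\right) \left(3416 - 2895\right)\right) - 18606 = \left(-24105 - 10524 \cdot 521\right) - 18606 = \left(-24105 - 5483004\right) - 18606 = -5507109 - 18606 = -5525715$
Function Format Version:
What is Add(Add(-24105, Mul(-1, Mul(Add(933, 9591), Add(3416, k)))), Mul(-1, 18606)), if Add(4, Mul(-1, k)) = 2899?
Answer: -5525715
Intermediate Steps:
k = -2895 (k = Add(4, Mul(-1, 2899)) = Add(4, -2899) = -2895)
Add(Add(-24105, Mul(-1, Mul(Add(933, 9591), Add(3416, k)))), Mul(-1, 18606)) = Add(Add(-24105, Mul(-1, Mul(Add(933, 9591), Add(3416, -2895)))), Mul(-1, 18606)) = Add(Add(-24105, Mul(-1, Mul(10524, 521))), -18606) = Add(Add(-24105, Mul(-1, 5483004)), -18606) = Add(Add(-24105, -5483004), -18606) = Add(-5507109, -18606) = -5525715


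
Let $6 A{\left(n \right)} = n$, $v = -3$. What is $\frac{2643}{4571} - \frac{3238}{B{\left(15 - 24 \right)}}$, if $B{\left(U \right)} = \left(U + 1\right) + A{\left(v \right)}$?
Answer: $\frac{29646727}{77707} \approx 381.52$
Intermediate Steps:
$A{\left(n \right)} = \frac{n}{6}$
$B{\left(U \right)} = \frac{1}{2} + U$ ($B{\left(U \right)} = \left(U + 1\right) + \frac{1}{6} \left(-3\right) = \left(1 + U\right) - \frac{1}{2} = \frac{1}{2} + U$)
$\frac{2643}{4571} - \frac{3238}{B{\left(15 - 24 \right)}} = \frac{2643}{4571} - \frac{3238}{\frac{1}{2} + \left(15 - 24\right)} = 2643 \cdot \frac{1}{4571} - \frac{3238}{\frac{1}{2} + \left(15 - 24\right)} = \frac{2643}{4571} - \frac{3238}{\frac{1}{2} - 9} = \frac{2643}{4571} - \frac{3238}{- \frac{17}{2}} = \frac{2643}{4571} - - \frac{6476}{17} = \frac{2643}{4571} + \frac{6476}{17} = \frac{29646727}{77707}$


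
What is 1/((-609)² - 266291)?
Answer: 1/104590 ≈ 9.5611e-6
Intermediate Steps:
1/((-609)² - 266291) = 1/(370881 - 266291) = 1/104590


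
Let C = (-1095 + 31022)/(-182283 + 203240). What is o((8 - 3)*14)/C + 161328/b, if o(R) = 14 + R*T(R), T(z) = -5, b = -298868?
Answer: -527330656548/2236055659 ≈ -235.83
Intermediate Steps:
C = 29927/20957 ≈ 1.4280
o(R) = 14 - 5*R (o(R) = 14 + R*(-5) = 14 - 5*R)
o((8 - 3)*14)/C + 161328/b = (14 - 5*(8 - 3)*14)/(29927/20957) + 161328/(-298868) = (14 - 25*14)*(20957/29927) + 161328*(-1/298868) = (14 - 5*70)*(20957/29927) - 40332/74717 = (14 - 350)*(20957/29927) - 40332/74717 = -336*20957/29927 - 40332/74717 = -7041552/29927 - 40332/74717 = -527330656548/2236055659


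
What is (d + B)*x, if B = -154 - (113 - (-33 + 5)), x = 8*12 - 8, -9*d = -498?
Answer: -63272/3 ≈ -21091.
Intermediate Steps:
d = 166/3 (d = -1/9*(-498) = 166/3 ≈ 55.333)
x = 88 (x = 96 - 8 = 88)
B = -295 (B = -154 - (113 - 1*(-28)) = -154 - (113 + 28) = -154 - 1*141 = -154 - 141 = -295)
(d + B)*x = (166/3 - 295)*88 = -719/3*88 = -63272/3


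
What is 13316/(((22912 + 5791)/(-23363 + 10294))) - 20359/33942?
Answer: -5907402145745/974237226 ≈ -6063.6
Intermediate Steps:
13316/(((22912 + 5791)/(-23363 + 10294))) - 20359/33942 = 13316/((28703/(-13069))) - 20359*1/33942 = 13316/((28703*(-1/13069))) - 20359/33942 = 13316/(-28703/13069) - 20359/33942 = 13316*(-13069/28703) - 20359/33942 = -174026804/28703 - 20359/33942 = -5907402145745/974237226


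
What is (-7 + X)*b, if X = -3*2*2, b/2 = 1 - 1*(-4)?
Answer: -190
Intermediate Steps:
b = 10 (b = 2*(1 - 1*(-4)) = 2*(1 + 4) = 2*5 = 10)
X = -12 (X = -6*2 = -12)
(-7 + X)*b = (-7 - 12)*10 = -19*10 = -190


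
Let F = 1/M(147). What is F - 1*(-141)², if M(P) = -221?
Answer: -4393702/221 ≈ -19881.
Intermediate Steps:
F = -1/221 (F = 1/(-221) = -1/221 ≈ -0.0045249)
F - 1*(-141)² = -1/221 - 1*(-141)² = -1/221 - 1*19881 = -1/221 - 19881 = -4393702/221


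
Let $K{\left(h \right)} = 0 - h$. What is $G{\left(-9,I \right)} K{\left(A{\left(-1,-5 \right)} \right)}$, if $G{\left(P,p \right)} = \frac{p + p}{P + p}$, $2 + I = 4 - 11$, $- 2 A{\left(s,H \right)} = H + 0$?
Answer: $- \frac{5}{2} \approx -2.5$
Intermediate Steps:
$A{\left(s,H \right)} = - \frac{H}{2}$ ($A{\left(s,H \right)} = - \frac{H + 0}{2} = - \frac{H}{2}$)
$I = -9$ ($I = -2 + \left(4 - 11\right) = -2 - 7 = -9$)
$G{\left(P,p \right)} = \frac{2 p}{P + p}$
$K{\left(h \right)} = - h$
$G{\left(-9,I \right)} K{\left(A{\left(-1,-5 \right)} \right)} = 2 \left(-9\right) \frac{1}{-9 - 9} \left(- \frac{\left(-1\right) \left(-5\right)}{2}\right) = 2 \left(-9\right) \frac{1}{-18} \left(\left(-1\right) \frac{5}{2}\right) = 2 \left(-9\right) \left(- \frac{1}{18}\right) \left(- \frac{5}{2}\right) = 1 \left(- \frac{5}{2}\right) = - \frac{5}{2}$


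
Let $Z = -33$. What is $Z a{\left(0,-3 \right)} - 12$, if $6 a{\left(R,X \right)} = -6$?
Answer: $21$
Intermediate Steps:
$a{\left(R,X \right)} = -1$ ($a{\left(R,X \right)} = \frac{1}{6} \left(-6\right) = -1$)
$Z a{\left(0,-3 \right)} - 12 = \left(-33\right) \left(-1\right) - 12 = 33 - 12 = 21$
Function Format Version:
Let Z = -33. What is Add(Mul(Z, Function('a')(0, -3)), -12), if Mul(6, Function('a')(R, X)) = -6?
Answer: 21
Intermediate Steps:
Function('a')(R, X) = -1 (Function('a')(R, X) = Mul(Rational(1, 6), -6) = -1)
Add(Mul(Z, Function('a')(0, -3)), -12) = Add(Mul(-33, -1), -12) = Add(33, -12) = 21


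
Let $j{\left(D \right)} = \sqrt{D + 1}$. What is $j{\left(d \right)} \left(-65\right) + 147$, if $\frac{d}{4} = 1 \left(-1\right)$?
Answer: $147 - 65 i \sqrt{3} \approx 147.0 - 112.58 i$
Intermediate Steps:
$d = -4$ ($d = 4 \cdot 1 \left(-1\right) = 4 \left(-1\right) = -4$)
$j{\left(D \right)} = \sqrt{1 + D}$
$j{\left(d \right)} \left(-65\right) + 147 = \sqrt{1 - 4} \left(-65\right) + 147 = \sqrt{-3} \left(-65\right) + 147 = i \sqrt{3} \left(-65\right) + 147 = - 65 i \sqrt{3} + 147 = 147 - 65 i \sqrt{3}$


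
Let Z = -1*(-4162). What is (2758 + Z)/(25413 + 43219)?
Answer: 865/8579 ≈ 0.10083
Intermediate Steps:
Z = 4162
(2758 + Z)/(25413 + 43219) = (2758 + 4162)/(25413 + 43219) = 6920/68632 = 6920*(1/68632) = 865/8579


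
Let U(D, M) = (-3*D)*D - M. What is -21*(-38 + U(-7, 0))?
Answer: 3885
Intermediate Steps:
U(D, M) = -M - 3*D**2 (U(D, M) = -3*D**2 - M = -M - 3*D**2)
-21*(-38 + U(-7, 0)) = -21*(-38 + (-1*0 - 3*(-7)**2)) = -21*(-38 + (0 - 3*49)) = -21*(-38 + (0 - 147)) = -21*(-38 - 147) = -21*(-185) = 3885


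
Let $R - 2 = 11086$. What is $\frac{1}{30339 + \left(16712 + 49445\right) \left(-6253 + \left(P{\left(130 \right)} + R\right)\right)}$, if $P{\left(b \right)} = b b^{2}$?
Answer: $\frac{1}{145666828434} \approx 6.865 \cdot 10^{-12}$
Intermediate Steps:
$P{\left(b \right)} = b^{3}$
$R = 11088$ ($R = 2 + 11086 = 11088$)
$\frac{1}{30339 + \left(16712 + 49445\right) \left(-6253 + \left(P{\left(130 \right)} + R\right)\right)} = \frac{1}{30339 + \left(16712 + 49445\right) \left(-6253 + \left(130^{3} + 11088\right)\right)} = \frac{1}{30339 + 66157 \left(-6253 + \left(2197000 + 11088\right)\right)} = \frac{1}{30339 + 66157 \left(-6253 + 2208088\right)} = \frac{1}{30339 + 66157 \cdot 2201835} = \frac{1}{30339 + 145666798095} = \frac{1}{145666828434}$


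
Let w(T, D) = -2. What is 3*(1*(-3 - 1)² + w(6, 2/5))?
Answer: 42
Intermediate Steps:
3*(1*(-3 - 1)² + w(6, 2/5)) = 3*(1*(-3 - 1)² - 2) = 3*(1*(-4)² - 2) = 3*(1*16 - 2) = 3*(16 - 2) = 3*14 = 42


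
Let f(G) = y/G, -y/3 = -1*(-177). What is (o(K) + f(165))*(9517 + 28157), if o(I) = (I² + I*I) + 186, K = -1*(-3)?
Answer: 416033982/55 ≈ 7.5643e+6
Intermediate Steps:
y = -531 (y = -(-3)*(-177) = -3*177 = -531)
f(G) = -531/G
K = 3
o(I) = 186 + 2*I² (o(I) = (I² + I²) + 186 = 2*I² + 186 = 186 + 2*I²)
(o(K) + f(165))*(9517 + 28157) = ((186 + 2*3²) - 531/165)*(9517 + 28157) = ((186 + 2*9) - 531*1/165)*37674 = ((186 + 18) - 177/55)*37674 = (204 - 177/55)*37674 = (11043/55)*37674 = 416033982/55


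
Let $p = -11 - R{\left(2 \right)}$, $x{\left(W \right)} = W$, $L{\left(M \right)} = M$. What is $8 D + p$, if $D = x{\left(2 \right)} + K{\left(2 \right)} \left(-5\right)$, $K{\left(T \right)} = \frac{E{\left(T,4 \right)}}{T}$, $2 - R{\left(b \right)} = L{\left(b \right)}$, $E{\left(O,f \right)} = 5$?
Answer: $-95$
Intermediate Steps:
$R{\left(b \right)} = 2 - b$
$K{\left(T \right)} = \frac{5}{T}$
$p = -11$ ($p = -11 - \left(2 - 2\right) = -11 - 0 = -11 + 0 = -11$)
$D = - \frac{21}{2}$ ($D = 2 + \frac{5}{2} \left(-5\right) = 2 - \frac{25}{2} = - \frac{21}{2} \approx -10.5$)
$8 D + p = 8 \left(- \frac{21}{2}\right) - 11 = -84 - 11 = -95$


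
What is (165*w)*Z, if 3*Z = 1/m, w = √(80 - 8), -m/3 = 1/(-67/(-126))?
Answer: -3685*√2/63 ≈ -82.720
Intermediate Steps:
m = -378/67 (m = -3/((-67/(-126))) = -3/((-67*(-1/126))) = -3/67/126 = -3*126/67 = -378/67 ≈ -5.6418)
w = 6*√2 (w = √72 = 6*√2 ≈ 8.4853)
Z = -67/1134 (Z = 1/(3*(-378/67)) = (⅓)*(-67/378) = -67/1134 ≈ -0.059083)
(165*w)*Z = (165*(6*√2))*(-67/1134) = (990*√2)*(-67/1134) = -3685*√2/63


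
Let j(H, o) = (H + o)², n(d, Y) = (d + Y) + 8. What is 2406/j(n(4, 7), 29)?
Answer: 401/384 ≈ 1.0443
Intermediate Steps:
n(d, Y) = 8 + Y + d (n(d, Y) = (Y + d) + 8 = 8 + Y + d)
2406/j(n(4, 7), 29) = 2406/(((8 + 7 + 4) + 29)²) = 2406/((19 + 29)²) = 2406/(48²) = 2406/2304 = 2406*(1/2304) = 401/384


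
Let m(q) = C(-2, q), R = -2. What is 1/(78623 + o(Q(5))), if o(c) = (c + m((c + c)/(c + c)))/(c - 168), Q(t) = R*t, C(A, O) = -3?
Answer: 178/13994907 ≈ 1.2719e-5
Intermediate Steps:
m(q) = -3
Q(t) = -2*t
o(c) = (-3 + c)/(-168 + c) (o(c) = (c - 3)/(c - 168) = (-3 + c)/(-168 + c))
1/(78623 + o(Q(5))) = 1/(78623 + (-3 - 2*5)/(-168 - 2*5)) = 1/(78623 + (-3 - 10)/(-168 - 10)) = 1/(78623 - 13/(-178)) = 1/(78623 - 1/178*(-13)) = 1/(78623 + 13/178) = 1/(13994907/178) = 178/13994907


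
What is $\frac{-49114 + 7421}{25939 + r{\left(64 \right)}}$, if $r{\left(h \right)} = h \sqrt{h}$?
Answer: $- \frac{41693}{26451} \approx -1.5762$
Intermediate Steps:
$r{\left(h \right)} = h^{\frac{3}{2}}$
$\frac{-49114 + 7421}{25939 + r{\left(64 \right)}} = \frac{-49114 + 7421}{25939 + 64^{\frac{3}{2}}} = - \frac{41693}{25939 + 512} = - \frac{41693}{26451}$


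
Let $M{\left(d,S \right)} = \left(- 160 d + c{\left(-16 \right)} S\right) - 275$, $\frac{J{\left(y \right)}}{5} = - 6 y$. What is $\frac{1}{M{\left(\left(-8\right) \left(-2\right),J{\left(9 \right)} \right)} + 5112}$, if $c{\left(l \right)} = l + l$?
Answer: $\frac{1}{10917} \approx 9.16 \cdot 10^{-5}$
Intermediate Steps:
$J{\left(y \right)} = - 30 y$ ($J{\left(y \right)} = 5 \left(- 6 y\right) = - 30 y$)
$c{\left(l \right)} = 2 l$
$M{\left(d,S \right)} = -275 - 160 d - 32 S$ ($M{\left(d,S \right)} = \left(- 160 d + 2 \left(-16\right) S\right) - 275 = \left(- 160 d - 32 S\right) - 275 = -275 - 160 d - 32 S$)
$\frac{1}{M{\left(\left(-8\right) \left(-2\right),J{\left(9 \right)} \right)} + 5112} = \frac{1}{\left(-275 - 160 \left(\left(-8\right) \left(-2\right)\right) - 32 \left(\left(-30\right) 9\right)\right) + 5112} = \frac{1}{\left(-275 - 2560 - -8640\right) + 5112} = \frac{1}{\left(-275 - 2560 + 8640\right) + 5112} = \frac{1}{5805 + 5112} = \frac{1}{10917}$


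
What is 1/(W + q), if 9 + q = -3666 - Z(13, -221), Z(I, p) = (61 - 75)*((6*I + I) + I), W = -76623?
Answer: -1/78842 ≈ -1.2684e-5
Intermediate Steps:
Z(I, p) = -112*I (Z(I, p) = -14*(7*I + I) = -112*I)
q = -2219 (q = -9 + (-3666 - (-112)*13) = -9 + (-3666 - 1*(-1456)) = -9 + (-3666 + 1456) = -9 - 2210 = -2219)
1/(W + q) = 1/(-76623 - 2219) = 1/(-78842) = -1/78842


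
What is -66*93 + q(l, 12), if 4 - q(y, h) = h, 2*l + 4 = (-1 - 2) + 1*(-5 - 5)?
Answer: -6146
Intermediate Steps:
l = -17/2 (l = -2 + ((-1 - 2) + 1*(-5 - 5))/2 = -2 + (-3 + 1*(-10))/2 = -2 + (-3 - 10)/2 = -2 + (½)*(-13) = -2 - 13/2 = -17/2 ≈ -8.5000)
q(y, h) = 4 - h
-66*93 + q(l, 12) = -66*93 + (4 - 1*12) = -6138 + (4 - 12) = -6138 - 8 = -6146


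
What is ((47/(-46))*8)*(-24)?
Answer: 4512/23 ≈ 196.17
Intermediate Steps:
((47/(-46))*8)*(-24) = ((47*(-1/46))*8)*(-24) = -47/46*8*(-24) = -188/23*(-24) = 4512/23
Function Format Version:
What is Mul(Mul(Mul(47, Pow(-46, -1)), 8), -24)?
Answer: Rational(4512, 23) ≈ 196.17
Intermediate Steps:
Mul(Mul(Mul(47, Pow(-46, -1)), 8), -24) = Mul(Mul(Mul(47, Rational(-1, 46)), 8), -24) = Mul(Mul(Rational(-47, 46), 8), -24) = Mul(Rational(-188, 23), -24) = Rational(4512, 23)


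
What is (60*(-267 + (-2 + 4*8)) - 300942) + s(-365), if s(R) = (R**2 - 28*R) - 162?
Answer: -171879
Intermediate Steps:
s(R) = -162 + R**2 - 28*R
(60*(-267 + (-2 + 4*8)) - 300942) + s(-365) = (60*(-267 + (-2 + 4*8)) - 300942) + (-162 + (-365)**2 - 28*(-365)) = (60*(-267 + (-2 + 32)) - 300942) + (-162 + 133225 + 10220) = (60*(-267 + 30) - 300942) + 143283 = (60*(-237) - 300942) + 143283 = (-14220 - 300942) + 143283 = -315162 + 143283 = -171879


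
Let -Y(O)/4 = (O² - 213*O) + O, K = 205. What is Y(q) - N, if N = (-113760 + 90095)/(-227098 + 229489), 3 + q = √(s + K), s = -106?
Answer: -7091951/2391 + 2616*√11 ≈ 5710.2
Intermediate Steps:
q = -3 + 3*√11 (q = -3 + √(-106 + 205) = -3 + √99 = -3 + 3*√11 ≈ 6.9499)
Y(O) = -4*O² + 848*O (Y(O) = -4*((O² - 213*O) + O) = -4*(O² - 212*O) = -4*O² + 848*O)
N = -23665/2391 ≈ -9.8975
Y(q) - N = 4*(-3 + 3*√11)*(212 - (-3 + 3*√11)) - 1*(-23665/2391) = 4*(-3 + 3*√11)*(212 + (3 - 3*√11)) + 23665/2391 = 4*(-3 + 3*√11)*(215 - 3*√11) + 23665/2391 = 23665/2391 + 4*(-3 + 3*√11)*(215 - 3*√11)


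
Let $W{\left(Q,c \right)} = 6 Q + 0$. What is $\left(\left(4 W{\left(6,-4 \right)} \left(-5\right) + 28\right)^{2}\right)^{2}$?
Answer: $229310730496$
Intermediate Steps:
$W{\left(Q,c \right)} = 6 Q$
$\left(\left(4 W{\left(6,-4 \right)} \left(-5\right) + 28\right)^{2}\right)^{2} = \left(\left(4 \cdot 6 \cdot 6 \left(-5\right) + 28\right)^{2}\right)^{2} = \left(\left(4 \cdot 36 \left(-5\right) + 28\right)^{2}\right)^{2} = \left(\left(144 \left(-5\right) + 28\right)^{2}\right)^{2} = \left(\left(-720 + 28\right)^{2}\right)^{2} = \left(\left(-692\right)^{2}\right)^{2} = 478864^{2} = 229310730496$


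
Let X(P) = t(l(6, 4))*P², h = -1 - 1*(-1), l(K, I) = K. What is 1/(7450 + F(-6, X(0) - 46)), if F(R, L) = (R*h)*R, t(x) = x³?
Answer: 1/7450 ≈ 0.00013423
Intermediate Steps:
h = 0 (h = -1 + 1 = 0)
X(P) = 216*P² (X(P) = 6³*P² = 216*P²)
F(R, L) = 0 (F(R, L) = (R*0)*R = 0*R = 0)
1/(7450 + F(-6, X(0) - 46)) = 1/(7450 + 0) = 1/7450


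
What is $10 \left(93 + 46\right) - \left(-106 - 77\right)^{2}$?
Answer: $-32099$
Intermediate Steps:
$10 \left(93 + 46\right) - \left(-106 - 77\right)^{2} = 10 \cdot 139 - \left(-183\right)^{2} = 1390 - 33489 = -32099$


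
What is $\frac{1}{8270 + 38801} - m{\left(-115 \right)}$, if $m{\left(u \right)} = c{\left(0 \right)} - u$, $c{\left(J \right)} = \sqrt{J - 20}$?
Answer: $- \frac{5413164}{47071} - 2 i \sqrt{5} \approx -115.0 - 4.4721 i$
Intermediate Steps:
$c{\left(J \right)} = \sqrt{-20 + J}$ ($c{\left(J \right)} = \sqrt{J - 20} = \sqrt{-20 + J}$)
$m{\left(u \right)} = - u + 2 i \sqrt{5}$ ($m{\left(u \right)} = \sqrt{-20 + 0} - u = \sqrt{-20} - u = 2 i \sqrt{5} - u = - u + 2 i \sqrt{5}$)
$\frac{1}{8270 + 38801} - m{\left(-115 \right)} = \frac{1}{8270 + 38801} - \left(\left(-1\right) \left(-115\right) + 2 i \sqrt{5}\right) = \frac{1}{47071} - \left(115 + 2 i \sqrt{5}\right) = - \frac{5413164}{47071} - 2 i \sqrt{5}$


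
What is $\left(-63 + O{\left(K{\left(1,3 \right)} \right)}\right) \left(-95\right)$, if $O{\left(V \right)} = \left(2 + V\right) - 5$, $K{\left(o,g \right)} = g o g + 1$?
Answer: $5320$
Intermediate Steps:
$K{\left(o,g \right)} = 1 + o g^{2}$ ($K{\left(o,g \right)} = o g^{2} + 1 = 1 + o g^{2}$)
$O{\left(V \right)} = -3 + V$
$\left(-63 + O{\left(K{\left(1,3 \right)} \right)}\right) \left(-95\right) = \left(-63 + \left(-3 + \left(1 + 1 \cdot 3^{2}\right)\right)\right) \left(-95\right) = \left(-63 + \left(-3 + \left(1 + 1 \cdot 9\right)\right)\right) \left(-95\right) = \left(-63 + \left(-3 + \left(1 + 9\right)\right)\right) \left(-95\right) = \left(-63 + \left(-3 + 10\right)\right) \left(-95\right) = \left(-63 + 7\right) \left(-95\right) = \left(-56\right) \left(-95\right) = 5320$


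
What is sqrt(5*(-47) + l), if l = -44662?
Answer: I*sqrt(44897) ≈ 211.89*I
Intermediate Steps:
sqrt(5*(-47) + l) = sqrt(5*(-47) - 44662) = sqrt(-235 - 44662) = sqrt(-44897) = I*sqrt(44897)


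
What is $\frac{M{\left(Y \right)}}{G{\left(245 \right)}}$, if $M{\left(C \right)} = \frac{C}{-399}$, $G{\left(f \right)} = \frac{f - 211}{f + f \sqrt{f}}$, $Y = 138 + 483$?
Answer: $- \frac{7245}{646} - \frac{50715 \sqrt{5}}{646} \approx -186.76$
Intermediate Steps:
$Y = 621$
$G{\left(f \right)} = \frac{-211 + f}{f + f^{\frac{3}{2}}}$ ($G{\left(f \right)} = \frac{f - 211}{f + f^{\frac{3}{2}}} = \frac{-211 + f}{f + f^{\frac{3}{2}}}$)
$M{\left(C \right)} = - \frac{C}{399}$ ($M{\left(C \right)} = C \left(- \frac{1}{399}\right) = - \frac{C}{399}$)
$\frac{M{\left(Y \right)}}{G{\left(245 \right)}} = \frac{\left(- \frac{1}{399}\right) 621}{\frac{1}{245 + 245^{\frac{3}{2}}} \left(-211 + 245\right)} = - \frac{207}{133 \frac{1}{245 + 1715 \sqrt{5}} \cdot 34} = - \frac{207}{133 \frac{34}{245 + 1715 \sqrt{5}}} = - \frac{207 \left(\frac{245}{34} + \frac{1715 \sqrt{5}}{34}\right)}{133} = - \frac{7245}{646} - \frac{50715 \sqrt{5}}{646}$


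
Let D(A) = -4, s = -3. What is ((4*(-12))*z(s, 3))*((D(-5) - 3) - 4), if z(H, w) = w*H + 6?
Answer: -1584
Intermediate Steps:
z(H, w) = 6 + H*w (z(H, w) = H*w + 6 = 6 + H*w)
((4*(-12))*z(s, 3))*((D(-5) - 3) - 4) = ((4*(-12))*(6 - 3*3))*((-4 - 3) - 4) = (-48*(6 - 9))*(-7 - 4) = -48*(-3)*(-11) = 144*(-11) = -1584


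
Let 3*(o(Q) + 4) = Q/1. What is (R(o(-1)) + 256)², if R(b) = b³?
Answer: 22231225/729 ≈ 30496.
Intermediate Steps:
o(Q) = -4 + Q/3 (o(Q) = -4 + (Q/1)/3 = -4 + (Q*1)/3 = -4 + Q/3)
(R(o(-1)) + 256)² = ((-4 + (⅓)*(-1))³ + 256)² = ((-4 - ⅓)³ + 256)² = ((-13/3)³ + 256)² = (-2197/27 + 256)² = (4715/27)² = 22231225/729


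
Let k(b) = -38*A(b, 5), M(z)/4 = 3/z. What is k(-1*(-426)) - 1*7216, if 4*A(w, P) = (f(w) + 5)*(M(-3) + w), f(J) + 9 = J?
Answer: -1699014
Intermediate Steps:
f(J) = -9 + J
M(z) = 12/z (M(z) = 4*(3/z) = 12/z)
A(w, P) = (-4 + w)**2/4 (A(w, P) = (((-9 + w) + 5)*(12/(-3) + w))/4 = ((-4 + w)*(12*(-1/3) + w))/4 = ((-4 + w)*(-4 + w))/4 = (-4 + w)**2/4)
k(b) = -152 + 76*b - 19*b**2/2 (k(b) = -38*(4 - 2*b + b**2/4) = -152 + 76*b - 19*b**2/2)
k(-1*(-426)) - 1*7216 = (-152 + 76*(-1*(-426)) - 19*(-1*(-426))**2/2) - 1*7216 = (-152 + 76*426 - 19/2*426**2) - 7216 = (-152 + 32376 - 19/2*181476) - 7216 = (-152 + 32376 - 1724022) - 7216 = -1691798 - 7216 = -1699014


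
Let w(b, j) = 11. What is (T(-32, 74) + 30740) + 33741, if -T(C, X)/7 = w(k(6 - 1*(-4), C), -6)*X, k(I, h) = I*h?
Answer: 58783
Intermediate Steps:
T(C, X) = -77*X
(T(-32, 74) + 30740) + 33741 = (-77*74 + 30740) + 33741 = (-5698 + 30740) + 33741 = 25042 + 33741 = 58783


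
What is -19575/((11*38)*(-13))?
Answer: 19575/5434 ≈ 3.6023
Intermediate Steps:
-19575/((11*38)*(-13)) = -19575/(418*(-13)) = -19575/(-5434) = -19575*(-1/5434) = 19575/5434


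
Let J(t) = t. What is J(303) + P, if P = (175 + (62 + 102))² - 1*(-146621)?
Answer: 261845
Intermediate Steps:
P = 261542 (P = (175 + 164)² + 146621 = 339² + 146621 = 114921 + 146621 = 261542)
J(303) + P = 303 + 261542 = 261845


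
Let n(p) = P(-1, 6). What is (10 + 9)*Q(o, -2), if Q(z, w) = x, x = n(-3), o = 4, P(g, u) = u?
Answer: 114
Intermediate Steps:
n(p) = 6
x = 6
Q(z, w) = 6
(10 + 9)*Q(o, -2) = (10 + 9)*6 = 19*6 = 114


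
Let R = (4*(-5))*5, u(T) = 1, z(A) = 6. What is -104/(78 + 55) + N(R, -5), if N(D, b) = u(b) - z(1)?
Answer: -769/133 ≈ -5.7820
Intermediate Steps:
R = -100 (R = -20*5 = -100)
N(D, b) = -5 (N(D, b) = 1 - 1*6 = 1 - 6 = -5)
-104/(78 + 55) + N(R, -5) = -104/(78 + 55) - 5 = -104/133 - 5 = -769/133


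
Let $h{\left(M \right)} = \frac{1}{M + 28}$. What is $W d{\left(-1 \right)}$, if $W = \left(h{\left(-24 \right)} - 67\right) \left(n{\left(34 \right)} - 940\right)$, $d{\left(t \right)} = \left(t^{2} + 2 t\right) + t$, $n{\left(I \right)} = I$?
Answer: $-120951$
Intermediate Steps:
$h{\left(M \right)} = \frac{1}{28 + M}$
$d{\left(t \right)} = t^{2} + 3 t$
$W = \frac{120951}{2}$ ($W = \left(\frac{1}{28 - 24} - 67\right) \left(34 - 940\right) = \left(\frac{1}{4} - 67\right) \left(-906\right) = \left(- \frac{267}{4}\right) \left(-906\right) = \frac{120951}{2} \approx 60476.0$)
$W d{\left(-1 \right)} = \frac{120951 \left(- (3 - 1)\right)}{2} = \frac{120951 \left(\left(-1\right) 2\right)}{2} = \frac{120951}{2} \left(-2\right) = -120951$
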